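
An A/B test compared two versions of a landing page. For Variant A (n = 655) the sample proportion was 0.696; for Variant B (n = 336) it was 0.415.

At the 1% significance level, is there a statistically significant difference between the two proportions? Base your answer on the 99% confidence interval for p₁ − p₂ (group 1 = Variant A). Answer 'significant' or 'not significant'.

SE₁ = √(p̂₁(1−p̂₁)/n₁) = √(0.6960·0.3040/655) = 0.01797; SE₂ = √(0.4150·0.5850/336) = 0.02688.
Independent samples: SE of the difference = √(SE₁² + SE₂²) = √(0.0003229209 + 0.0007225344) = 0.03233.
z* for 99% confidence is 2.576, so the margin of error is 2.576 × 0.03233 = 0.08328.
Point estimate p̂₁ − p̂₂ = 0.6960 − 0.4150 = 0.2810.
0.2810 ± 0.08328 → (0.19772, 0.36428).
The interval (0.19772, 0.36428) does not contain 0, so the difference is significant.

significant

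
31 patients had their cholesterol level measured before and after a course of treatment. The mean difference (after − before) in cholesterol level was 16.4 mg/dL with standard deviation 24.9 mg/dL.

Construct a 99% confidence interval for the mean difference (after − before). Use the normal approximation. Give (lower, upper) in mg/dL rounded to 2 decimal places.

(4.88, 27.92)

Paired design: SE = s_d/√n = 24.9/√31 = 4.4722.
z* = 2.576; margin of error = 2.576 × 4.4722 = 11.5204.
16.4 ± 11.5204 → (4.88, 27.92).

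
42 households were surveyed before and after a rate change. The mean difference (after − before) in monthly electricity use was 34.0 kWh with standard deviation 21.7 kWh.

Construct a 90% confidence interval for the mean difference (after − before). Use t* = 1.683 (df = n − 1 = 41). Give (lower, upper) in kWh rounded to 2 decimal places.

Paired design: SE = s_d/√n = 21.7/√42 = 3.3484.
t* = 1.683; margin of error = 1.683 × 3.3484 = 5.6354.
34.0 ± 5.6354 → (28.36, 39.64).

(28.36, 39.64)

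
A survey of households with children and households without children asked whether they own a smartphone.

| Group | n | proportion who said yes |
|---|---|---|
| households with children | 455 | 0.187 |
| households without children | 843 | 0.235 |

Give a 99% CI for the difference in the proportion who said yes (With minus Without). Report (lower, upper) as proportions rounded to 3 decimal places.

The two standard errors are √(0.1870×0.8130/455) = 0.01828 and √(0.2350×0.7650/843) = 0.01460.
Because the samples are independent, SE_diff = √(0.01828² + 0.01460²) = 0.02339.
Using z* = 2.576 for 99%, ME = 2.576 × 0.02339 = 0.06025.
p̂₁ − p̂₂ = -0.0480; interval -0.0480 ± 0.06025 gives (-0.108, 0.012).

(-0.108, 0.012)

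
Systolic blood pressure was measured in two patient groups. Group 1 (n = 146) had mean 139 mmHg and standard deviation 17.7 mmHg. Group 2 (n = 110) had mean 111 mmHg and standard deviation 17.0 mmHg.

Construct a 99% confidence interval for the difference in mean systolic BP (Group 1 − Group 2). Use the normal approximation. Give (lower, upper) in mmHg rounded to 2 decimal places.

SE₁ = s₁/√n₁ = 17.7/√146 = 1.4649; SE₂ = 17.0/√110 = 1.6209.
Independent samples, unequal variances: SE_diff = √(SE₁² + SE₂²) = √(2.14593201 + 2.62731681) = 2.1848.
z* = 2.576, so margin of error = 2.576 × 2.1848 = 5.6280.
Difference in means = 139 − 111 = 28.0000.
28.0000 ± 5.6280 → (22.37, 33.63).

(22.37, 33.63)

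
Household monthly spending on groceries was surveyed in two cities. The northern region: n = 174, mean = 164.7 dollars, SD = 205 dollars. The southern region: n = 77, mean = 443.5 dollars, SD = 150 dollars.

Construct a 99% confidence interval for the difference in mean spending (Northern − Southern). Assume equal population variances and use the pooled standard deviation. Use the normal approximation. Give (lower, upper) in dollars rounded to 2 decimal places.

(-345.76, -211.84)

Pooled variance s_p² = [173·205² + 76·150²] / (174+77−2) = 36065.5622, so s_p = 189.9094.
SE_diff = s_p·√(1/n₁ + 1/n₂) = 189.9094·√(1/174 + 1/77) = 25.9934.
z* = 2.576; margin = 2.576 × 25.9934 = 66.9590.
Difference = 164.7 − 443.5 = -278.8000.
-278.8000 ± 66.9590 → (-345.76, -211.84).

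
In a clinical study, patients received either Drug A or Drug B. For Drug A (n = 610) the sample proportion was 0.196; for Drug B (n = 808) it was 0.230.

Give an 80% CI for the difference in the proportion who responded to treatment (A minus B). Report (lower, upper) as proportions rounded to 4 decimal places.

Each SE is √(p̂(1−p̂)/n): √(0.1960·0.8040/610) = 0.01607 and √(0.2300·0.7700/808) = 0.01480.
SE(p̂₁ − p̂₂) = √(SE₁² + SE₂²) = √(0.0002582449 + 0.00021904) = 0.02185, since the two samples are independent.
At 80% confidence z* = 1.282; margin = 1.282 × 0.02185 = 0.02801.
The difference is 0.1960 − 0.2300 = -0.0340, so the interval is -0.0340 ± 0.02801 = (-0.0620, -0.0060).

(-0.0620, -0.0060)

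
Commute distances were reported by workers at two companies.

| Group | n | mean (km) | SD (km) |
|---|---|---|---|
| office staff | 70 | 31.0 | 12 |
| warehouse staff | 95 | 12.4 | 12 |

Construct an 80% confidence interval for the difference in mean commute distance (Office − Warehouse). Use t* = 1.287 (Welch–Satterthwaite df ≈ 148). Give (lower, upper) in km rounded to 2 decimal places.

Per-group SEs: s₁/√n₁ = 12/√70 = 1.4343, s₂/√n₂ = 12/√95 = 1.2312.
Unpooled SE of the difference: √(2.05721649 + 1.51585344) = 1.8903.
Margin of error = t* · SE = 1.287 × 1.8903 = 2.4328.
x̄₁ − x̄₂ = 31.0 − 12.4 = 18.6000.
CI: 18.6000 ± 2.4328 = (16.17, 21.03).

(16.17, 21.03)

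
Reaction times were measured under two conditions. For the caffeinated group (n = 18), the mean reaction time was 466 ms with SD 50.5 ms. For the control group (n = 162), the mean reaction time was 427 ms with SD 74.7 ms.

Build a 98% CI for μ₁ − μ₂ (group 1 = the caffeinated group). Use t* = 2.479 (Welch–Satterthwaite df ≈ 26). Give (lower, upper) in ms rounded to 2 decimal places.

(6.10, 71.90)

Per-group SEs: s₁/√n₁ = 50.5/√18 = 11.9030, s₂/√n₂ = 74.7/√162 = 5.8690.
Unpooled SE of the difference: √(141.681409 + 34.445161) = 13.2713.
Margin of error = t* · SE = 2.479 × 13.2713 = 32.8996.
x̄₁ − x̄₂ = 466 − 427 = 39.0000.
CI: 39.0000 ± 32.8996 = (6.10, 71.90).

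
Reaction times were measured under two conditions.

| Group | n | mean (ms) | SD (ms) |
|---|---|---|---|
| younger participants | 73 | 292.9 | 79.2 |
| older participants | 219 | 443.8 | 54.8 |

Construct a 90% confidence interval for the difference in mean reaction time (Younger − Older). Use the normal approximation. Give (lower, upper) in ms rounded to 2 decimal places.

SE₁ = s₁/√n₁ = 79.2/√73 = 9.2697; SE₂ = 54.8/√219 = 3.7030.
Independent samples, unequal variances: SE_diff = √(SE₁² + SE₂²) = √(85.92733809 + 13.712209) = 9.9820.
z* = 1.645, so margin of error = 1.645 × 9.9820 = 16.4204.
Difference in means = 292.9 − 443.8 = -150.9000.
-150.9000 ± 16.4204 → (-167.32, -134.48).

(-167.32, -134.48)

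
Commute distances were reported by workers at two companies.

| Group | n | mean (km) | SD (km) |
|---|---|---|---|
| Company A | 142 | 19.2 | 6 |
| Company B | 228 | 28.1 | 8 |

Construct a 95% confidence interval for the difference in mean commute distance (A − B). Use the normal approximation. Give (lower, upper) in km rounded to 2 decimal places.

SE₁ = s₁/√n₁ = 6/√142 = 0.5035; SE₂ = 8/√228 = 0.5298.
Independent samples, unequal variances: SE_diff = √(SE₁² + SE₂²) = √(0.25351225 + 0.28068804) = 0.7309.
z* = 1.960, so margin of error = 1.960 × 0.7309 = 1.4326.
Difference in means = 19.2 − 28.1 = -8.9000.
-8.9000 ± 1.4326 → (-10.33, -7.47).

(-10.33, -7.47)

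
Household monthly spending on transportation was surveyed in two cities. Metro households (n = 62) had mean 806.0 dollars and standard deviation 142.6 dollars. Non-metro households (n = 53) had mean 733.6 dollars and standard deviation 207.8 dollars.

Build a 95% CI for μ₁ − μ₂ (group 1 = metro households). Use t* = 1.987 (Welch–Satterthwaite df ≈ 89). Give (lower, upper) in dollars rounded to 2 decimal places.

(5.23, 139.57)

Per-group SEs: s₁/√n₁ = 142.6/√62 = 18.1102, s₂/√n₂ = 207.8/√53 = 28.5435.
Unpooled SE of the difference: √(327.97934404 + 814.73139225) = 33.8040.
Margin of error = t* · SE = 1.987 × 33.8040 = 67.1685.
x̄₁ − x̄₂ = 806.0 − 733.6 = 72.4000.
CI: 72.4000 ± 67.1685 = (5.23, 139.57).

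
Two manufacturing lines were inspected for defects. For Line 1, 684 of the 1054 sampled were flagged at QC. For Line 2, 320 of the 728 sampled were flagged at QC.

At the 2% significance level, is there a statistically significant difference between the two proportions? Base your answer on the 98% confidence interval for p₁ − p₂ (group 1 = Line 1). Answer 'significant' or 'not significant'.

significant

p̂₁ = 684/1054 = 0.6490 and p̂₂ = 320/728 = 0.4396.
SE₁ = √(p̂₁(1−p̂₁)/n₁) = √(0.6490·0.3510/1054) = 0.01470; SE₂ = √(0.4396·0.5604/728) = 0.01840.
Independent samples: SE of the difference = √(SE₁² + SE₂²) = √(0.00021609 + 0.00033856) = 0.02355.
z* for 98% confidence is 2.326, so the margin of error is 2.326 × 0.02355 = 0.05478.
Point estimate p̂₁ − p̂₂ = 0.6490 − 0.4396 = 0.2094.
0.2094 ± 0.05478 → (0.15462, 0.26418).
The interval (0.15462, 0.26418) does not contain 0, so the difference is significant.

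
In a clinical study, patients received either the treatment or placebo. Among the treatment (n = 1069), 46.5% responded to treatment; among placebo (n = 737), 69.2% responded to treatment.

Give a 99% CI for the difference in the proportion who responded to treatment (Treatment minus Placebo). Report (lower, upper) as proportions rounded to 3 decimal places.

SE₁ = √(p̂₁(1−p̂₁)/n₁) = √(0.4650·0.5350/1069) = 0.01526; SE₂ = √(0.6920·0.3080/737) = 0.01701.
Independent samples: SE of the difference = √(SE₁² + SE₂²) = √(0.0002328676 + 0.0002893401) = 0.02285.
z* for 99% confidence is 2.576, so the margin of error is 2.576 × 0.02285 = 0.05886.
Point estimate p̂₁ − p̂₂ = 0.4650 − 0.6920 = -0.2270.
-0.2270 ± 0.05886 → (-0.286, -0.168).

(-0.286, -0.168)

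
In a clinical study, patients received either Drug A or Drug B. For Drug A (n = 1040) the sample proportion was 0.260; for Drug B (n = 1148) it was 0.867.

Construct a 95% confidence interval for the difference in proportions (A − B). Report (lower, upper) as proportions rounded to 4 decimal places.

Each SE is √(p̂(1−p̂)/n): √(0.2600·0.7400/1040) = 0.01360 and √(0.8670·0.1330/1148) = 0.01002.
SE(p̂₁ − p̂₂) = √(SE₁² + SE₂²) = √(0.00018496 + 0.0001004004) = 0.01689, since the two samples are independent.
At 95% confidence z* = 1.960; margin = 1.960 × 0.01689 = 0.03310.
The difference is 0.2600 − 0.8670 = -0.6070, so the interval is -0.6070 ± 0.03310 = (-0.6401, -0.5739).

(-0.6401, -0.5739)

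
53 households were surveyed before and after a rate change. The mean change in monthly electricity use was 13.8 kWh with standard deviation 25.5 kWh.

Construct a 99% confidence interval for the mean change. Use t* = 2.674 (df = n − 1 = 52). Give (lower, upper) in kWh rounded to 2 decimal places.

This is a matched-pairs design, so SE = s_d/√n = 25.5/√53 = 3.5027.
Margin = 2.674 × 3.5027 = 9.3662; the interval is 13.8 ± 9.3662 = (4.43, 23.17).

(4.43, 23.17)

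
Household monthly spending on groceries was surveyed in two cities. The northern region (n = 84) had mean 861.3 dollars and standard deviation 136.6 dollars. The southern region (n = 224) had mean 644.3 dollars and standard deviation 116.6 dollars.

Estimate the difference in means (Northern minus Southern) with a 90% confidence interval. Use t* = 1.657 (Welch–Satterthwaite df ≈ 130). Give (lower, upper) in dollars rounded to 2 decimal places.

(189.13, 244.87)

SE₁ = s₁/√n₁ = 136.6/√84 = 14.9043; SE₂ = 116.6/√224 = 7.7907.
Independent samples, unequal variances: SE_diff = √(SE₁² + SE₂²) = √(222.13815849 + 60.69500649) = 16.8176.
t* = 1.657, so margin of error = 1.657 × 16.8176 = 27.8668.
Difference in means = 861.3 − 644.3 = 217.0000.
217.0000 ± 27.8668 → (189.13, 244.87).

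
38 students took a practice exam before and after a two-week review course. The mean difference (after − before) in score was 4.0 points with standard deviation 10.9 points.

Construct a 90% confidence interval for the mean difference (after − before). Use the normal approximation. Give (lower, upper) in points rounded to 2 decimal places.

This is a matched-pairs design, so SE = s_d/√n = 10.9/√38 = 1.7682.
Margin = 1.645 × 1.7682 = 2.9087; the interval is 4.0 ± 2.9087 = (1.09, 6.91).

(1.09, 6.91)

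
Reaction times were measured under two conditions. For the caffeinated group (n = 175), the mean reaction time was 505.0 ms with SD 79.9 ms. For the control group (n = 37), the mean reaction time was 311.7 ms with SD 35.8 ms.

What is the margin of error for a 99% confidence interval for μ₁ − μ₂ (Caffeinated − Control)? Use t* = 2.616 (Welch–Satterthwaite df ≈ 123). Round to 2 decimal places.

Standard errors of each mean: 79.9/√175 = 6.0399 and 35.8/√37 = 5.8855.
SE(x̄₁ − x̄₂) = √(6.0399² + 5.8855²) = 8.4332 for independent samples with unequal variances.
With t* = 2.616, the margin is 2.616 × 8.4332 = 22.0613.

22.06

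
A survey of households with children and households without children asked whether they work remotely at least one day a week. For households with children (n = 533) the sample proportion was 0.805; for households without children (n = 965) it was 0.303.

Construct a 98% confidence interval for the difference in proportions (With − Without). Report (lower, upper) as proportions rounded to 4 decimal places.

(0.4493, 0.5547)

Each SE is √(p̂(1−p̂)/n): √(0.8050·0.1950/533) = 0.01716 and √(0.3030·0.6970/965) = 0.01479.
SE(p̂₁ − p̂₂) = √(SE₁² + SE₂²) = √(0.0002944656 + 0.0002187441) = 0.02265, since the two samples are independent.
At 98% confidence z* = 2.326; margin = 2.326 × 0.02265 = 0.05268.
The difference is 0.8050 − 0.3030 = 0.5020, so the interval is 0.5020 ± 0.05268 = (0.4493, 0.5547).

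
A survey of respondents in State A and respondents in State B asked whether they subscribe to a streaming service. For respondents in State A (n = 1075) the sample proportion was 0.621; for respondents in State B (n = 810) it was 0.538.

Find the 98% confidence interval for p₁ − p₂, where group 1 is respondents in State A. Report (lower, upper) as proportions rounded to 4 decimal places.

(0.0297, 0.1363)

SE₁ = √(p̂₁(1−p̂₁)/n₁) = √(0.6210·0.3790/1075) = 0.01480; SE₂ = √(0.5380·0.4620/810) = 0.01752.
Independent samples: SE of the difference = √(SE₁² + SE₂²) = √(0.00021904 + 0.0003069504) = 0.02293.
z* for 98% confidence is 2.326, so the margin of error is 2.326 × 0.02293 = 0.05334.
Point estimate p̂₁ − p̂₂ = 0.6210 − 0.5380 = 0.0830.
0.0830 ± 0.05334 → (0.0297, 0.1363).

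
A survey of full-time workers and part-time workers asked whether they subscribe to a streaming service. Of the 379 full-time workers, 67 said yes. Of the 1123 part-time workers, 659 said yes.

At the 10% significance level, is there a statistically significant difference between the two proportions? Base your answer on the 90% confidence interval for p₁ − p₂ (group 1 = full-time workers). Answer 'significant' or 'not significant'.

significant

Sample proportions: 67/379 = 0.1768, 659/1123 = 0.5868.
Each SE is √(p̂(1−p̂)/n): √(0.1768·0.8232/379) = 0.01960 and √(0.5868·0.4132/1123) = 0.01469.
SE(p̂₁ − p̂₂) = √(SE₁² + SE₂²) = √(0.00038416 + 0.0002157961) = 0.02449, since the two samples are independent.
At 90% confidence z* = 1.645; margin = 1.645 × 0.02449 = 0.04029.
The difference is 0.1768 − 0.5868 = -0.4100, so the interval is -0.4100 ± 0.04029 = (-0.45029, -0.36971).
The interval (-0.45029, -0.36971) does not contain 0, so the difference is significant.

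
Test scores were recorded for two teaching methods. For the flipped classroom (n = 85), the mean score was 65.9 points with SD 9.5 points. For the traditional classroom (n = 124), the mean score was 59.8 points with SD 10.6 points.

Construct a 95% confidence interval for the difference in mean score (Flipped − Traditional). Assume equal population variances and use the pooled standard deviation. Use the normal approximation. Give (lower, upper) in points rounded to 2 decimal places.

(3.29, 8.91)

Pooled variance s_p² = [84·9.5² + 123·10.6²] / (85+124−2) = 103.3878, so s_p = 10.1680.
SE_diff = s_p·√(1/n₁ + 1/n₂) = 10.1680·√(1/85 + 1/124) = 1.4318.
z* = 1.960; margin = 1.960 × 1.4318 = 2.8063.
Difference = 65.9 − 59.8 = 6.1000.
6.1000 ± 2.8063 → (3.29, 8.91).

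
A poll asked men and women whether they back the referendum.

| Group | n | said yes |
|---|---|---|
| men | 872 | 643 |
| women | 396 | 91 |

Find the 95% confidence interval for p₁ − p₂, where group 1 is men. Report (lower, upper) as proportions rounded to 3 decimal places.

Sample proportions: 643/872 = 0.7374, 91/396 = 0.2298.
Each SE is √(p̂(1−p̂)/n): √(0.7374·0.2626/872) = 0.01490 and √(0.2298·0.7702/396) = 0.02114.
SE(p̂₁ − p̂₂) = √(SE₁² + SE₂²) = √(0.00022201 + 0.0004468996) = 0.02586, since the two samples are independent.
At 95% confidence z* = 1.960; margin = 1.960 × 0.02586 = 0.05069.
The difference is 0.7374 − 0.2298 = 0.5076, so the interval is 0.5076 ± 0.05069 = (0.457, 0.558).

(0.457, 0.558)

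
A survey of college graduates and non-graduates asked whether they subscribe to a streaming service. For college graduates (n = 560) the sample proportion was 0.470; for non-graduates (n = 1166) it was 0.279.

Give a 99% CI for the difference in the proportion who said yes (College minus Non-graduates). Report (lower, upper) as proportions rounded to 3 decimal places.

The two standard errors are √(0.4700×0.5300/560) = 0.02109 and √(0.2790×0.7210/1166) = 0.01313.
Because the samples are independent, SE_diff = √(0.02109² + 0.01313²) = 0.02484.
Using z* = 2.576 for 99%, ME = 2.576 × 0.02484 = 0.06399.
p̂₁ − p̂₂ = 0.1910; interval 0.1910 ± 0.06399 gives (0.127, 0.255).

(0.127, 0.255)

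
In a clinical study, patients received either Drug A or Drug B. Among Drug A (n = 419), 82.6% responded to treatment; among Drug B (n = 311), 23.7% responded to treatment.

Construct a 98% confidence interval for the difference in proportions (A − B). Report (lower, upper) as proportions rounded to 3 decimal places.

(0.518, 0.660)

SE₁ = √(p̂₁(1−p̂₁)/n₁) = √(0.8260·0.1740/419) = 0.01852; SE₂ = √(0.2370·0.7630/311) = 0.02411.
Independent samples: SE of the difference = √(SE₁² + SE₂²) = √(0.0003429904 + 0.0005812921) = 0.03040.
z* for 98% confidence is 2.326, so the margin of error is 2.326 × 0.03040 = 0.07071.
Point estimate p̂₁ − p̂₂ = 0.8260 − 0.2370 = 0.5890.
0.5890 ± 0.07071 → (0.518, 0.660).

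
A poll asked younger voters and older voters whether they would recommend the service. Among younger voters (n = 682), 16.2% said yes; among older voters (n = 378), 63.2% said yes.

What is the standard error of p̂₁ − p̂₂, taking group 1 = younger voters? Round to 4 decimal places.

SE₁ = √(p̂₁(1−p̂₁)/n₁) = √(0.1620·0.8380/682) = 0.01411; SE₂ = √(0.6320·0.3680/378) = 0.02480.
Independent samples: SE of the difference = √(SE₁² + SE₂²) = √(0.0001990921 + 0.00061504) = 0.02853.

0.0285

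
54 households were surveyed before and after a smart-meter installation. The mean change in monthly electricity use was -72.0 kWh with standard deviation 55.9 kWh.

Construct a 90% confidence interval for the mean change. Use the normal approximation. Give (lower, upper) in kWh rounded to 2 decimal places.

This is a matched-pairs design, so SE = s_d/√n = 55.9/√54 = 7.6070.
Margin = 1.645 × 7.6070 = 12.5135; the interval is -72.0 ± 12.5135 = (-84.51, -59.49).

(-84.51, -59.49)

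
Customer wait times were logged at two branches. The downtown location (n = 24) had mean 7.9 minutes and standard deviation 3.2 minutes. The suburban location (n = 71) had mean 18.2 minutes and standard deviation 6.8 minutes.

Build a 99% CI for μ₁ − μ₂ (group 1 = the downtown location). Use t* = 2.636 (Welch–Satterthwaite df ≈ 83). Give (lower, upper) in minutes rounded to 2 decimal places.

(-13.04, -7.56)

Standard errors of each mean: 3.2/√24 = 0.6532 and 6.8/√71 = 0.8070.
SE(x̄₁ − x̄₂) = √(0.6532² + 0.8070²) = 1.0382 for independent samples with unequal variances.
With t* = 2.636, the margin is 2.636 × 1.0382 = 2.7367.
x̄₁ − x̄₂ = 7.9 − 18.2 = -10.3000; the interval is -10.3000 ± 2.7367 = (-13.04, -7.56).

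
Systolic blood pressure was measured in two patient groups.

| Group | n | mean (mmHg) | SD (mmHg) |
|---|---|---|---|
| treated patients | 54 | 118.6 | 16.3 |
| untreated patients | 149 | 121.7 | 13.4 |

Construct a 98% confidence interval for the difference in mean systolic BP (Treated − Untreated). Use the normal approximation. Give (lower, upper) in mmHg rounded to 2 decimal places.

SE₁ = s₁/√n₁ = 16.3/√54 = 2.2181; SE₂ = 13.4/√149 = 1.0978.
Independent samples, unequal variances: SE_diff = √(SE₁² + SE₂²) = √(4.91996761 + 1.20516484) = 2.4749.
z* = 2.326, so margin of error = 2.326 × 2.4749 = 5.7566.
Difference in means = 118.6 − 121.7 = -3.1000.
-3.1000 ± 5.7566 → (-8.86, 2.66).

(-8.86, 2.66)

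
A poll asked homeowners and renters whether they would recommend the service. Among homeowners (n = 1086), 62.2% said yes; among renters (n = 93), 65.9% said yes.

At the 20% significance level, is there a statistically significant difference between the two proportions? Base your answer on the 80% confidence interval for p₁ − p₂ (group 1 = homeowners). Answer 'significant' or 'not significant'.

not significant

Each SE is √(p̂(1−p̂)/n): √(0.6220·0.3780/1086) = 0.01471 and √(0.6590·0.3410/93) = 0.04916.
SE(p̂₁ − p̂₂) = √(SE₁² + SE₂²) = √(0.0002163841 + 0.0024167056) = 0.05131, since the two samples are independent.
At 80% confidence z* = 1.282; margin = 1.282 × 0.05131 = 0.06578.
The difference is 0.6220 − 0.6590 = -0.0370, so the interval is -0.0370 ± 0.06578 = (-0.10278, 0.02878).
The interval (-0.10278, 0.02878) contains 0, so the difference is not significant.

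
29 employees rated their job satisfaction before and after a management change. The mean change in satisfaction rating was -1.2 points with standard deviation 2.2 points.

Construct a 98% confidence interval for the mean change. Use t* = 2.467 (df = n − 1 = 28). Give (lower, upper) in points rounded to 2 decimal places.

This is a matched-pairs design, so SE = s_d/√n = 2.2/√29 = 0.4085.
Margin = 2.467 × 0.4085 = 1.0078; the interval is -1.2 ± 1.0078 = (-2.21, -0.19).

(-2.21, -0.19)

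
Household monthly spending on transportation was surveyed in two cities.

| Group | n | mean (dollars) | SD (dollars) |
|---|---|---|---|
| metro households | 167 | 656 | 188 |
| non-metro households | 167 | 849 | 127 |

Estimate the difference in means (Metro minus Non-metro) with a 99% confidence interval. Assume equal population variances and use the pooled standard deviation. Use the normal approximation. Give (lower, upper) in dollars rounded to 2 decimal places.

s_p = √[((n₁−1)s₁² + (n₂−1)s₂²)/(n₁+n₂−2)] = √[(166·188² + 166·127²)/332] = 160.4260.
SE = 160.4260·√(1/167 + 1/167) = 17.5562.
With z* = 2.576, margin = 2.576 × 17.5562 = 45.2248.
x̄₁ − x̄₂ = 656 − 849 = -193.0000; interval -193.0000 ± 45.2248 = (-238.22, -147.78).

(-238.22, -147.78)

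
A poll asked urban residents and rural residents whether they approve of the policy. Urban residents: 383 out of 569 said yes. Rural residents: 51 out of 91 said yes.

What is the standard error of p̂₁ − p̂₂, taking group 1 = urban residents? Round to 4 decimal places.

0.0556

First, p̂₁ = 383/569 = 0.6731; p̂₂ = 51/91 = 0.5604.
The two standard errors are √(0.6731×0.3269/569) = 0.01966 and √(0.5604×0.4396/91) = 0.05203.
Because the samples are independent, SE_diff = √(0.01966² + 0.05203²) = 0.05562.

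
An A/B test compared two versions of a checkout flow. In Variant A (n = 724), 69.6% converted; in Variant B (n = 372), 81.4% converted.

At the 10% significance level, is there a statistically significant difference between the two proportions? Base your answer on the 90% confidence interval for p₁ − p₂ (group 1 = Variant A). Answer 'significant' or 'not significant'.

Each SE is √(p̂(1−p̂)/n): √(0.6960·0.3040/724) = 0.01710 and √(0.8140·0.1860/372) = 0.02017.
SE(p̂₁ − p̂₂) = √(SE₁² + SE₂²) = √(0.00029241 + 0.0004068289) = 0.02644, since the two samples are independent.
At 90% confidence z* = 1.645; margin = 1.645 × 0.02644 = 0.04349.
The difference is 0.6960 − 0.8140 = -0.1180, so the interval is -0.1180 ± 0.04349 = (-0.16149, -0.07451).
The interval (-0.16149, -0.07451) does not contain 0, so the difference is significant.

significant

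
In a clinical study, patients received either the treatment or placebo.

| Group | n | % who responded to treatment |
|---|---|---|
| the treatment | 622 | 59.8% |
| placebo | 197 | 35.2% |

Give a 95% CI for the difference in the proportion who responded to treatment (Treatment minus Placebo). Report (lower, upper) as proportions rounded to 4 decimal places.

(0.1690, 0.3230)

The two standard errors are √(0.5980×0.4020/622) = 0.01966 and √(0.3520×0.6480/197) = 0.03403.
Because the samples are independent, SE_diff = √(0.01966² + 0.03403²) = 0.03930.
Using z* = 1.960 for 95%, ME = 1.960 × 0.03930 = 0.07703.
p̂₁ − p̂₂ = 0.2460; interval 0.2460 ± 0.07703 gives (0.1690, 0.3230).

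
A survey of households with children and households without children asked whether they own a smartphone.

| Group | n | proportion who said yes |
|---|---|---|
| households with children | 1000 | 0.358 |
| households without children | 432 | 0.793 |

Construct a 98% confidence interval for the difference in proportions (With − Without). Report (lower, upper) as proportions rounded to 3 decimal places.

(-0.492, -0.378)

The two standard errors are √(0.3580×0.6420/1000) = 0.01516 and √(0.7930×0.2070/432) = 0.01949.
Because the samples are independent, SE_diff = √(0.01516² + 0.01949²) = 0.02469.
Using z* = 2.326 for 98%, ME = 2.326 × 0.02469 = 0.05743.
p̂₁ − p̂₂ = -0.4350; interval -0.4350 ± 0.05743 gives (-0.492, -0.378).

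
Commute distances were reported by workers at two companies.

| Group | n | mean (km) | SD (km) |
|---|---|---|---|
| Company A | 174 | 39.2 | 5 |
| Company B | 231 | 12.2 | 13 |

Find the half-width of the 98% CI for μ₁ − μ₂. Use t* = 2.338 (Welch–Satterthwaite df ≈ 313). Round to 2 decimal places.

Standard errors of each mean: 5/√174 = 0.3790 and 13/√231 = 0.8553.
SE(x̄₁ − x̄₂) = √(0.3790² + 0.8553²) = 0.9355 for independent samples with unequal variances.
With t* = 2.338, the margin is 2.338 × 0.9355 = 2.1872.

2.19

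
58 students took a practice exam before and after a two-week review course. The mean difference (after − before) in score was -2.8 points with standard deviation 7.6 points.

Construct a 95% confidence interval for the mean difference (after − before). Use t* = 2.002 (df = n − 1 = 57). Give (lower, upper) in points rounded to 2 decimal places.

Paired design: SE = s_d/√n = 7.6/√58 = 0.9979.
t* = 2.002; margin of error = 2.002 × 0.9979 = 1.9978.
-2.8 ± 1.9978 → (-4.80, -0.80).

(-4.80, -0.80)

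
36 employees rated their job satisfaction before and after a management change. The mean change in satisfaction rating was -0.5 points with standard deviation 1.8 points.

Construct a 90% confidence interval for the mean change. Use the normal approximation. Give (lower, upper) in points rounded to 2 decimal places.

Paired design: SE = s_d/√n = 1.8/√36 = 0.3000.
z* = 1.645; margin of error = 1.645 × 0.3000 = 0.4935.
-0.5 ± 0.4935 → (-0.99, -0.01).

(-0.99, -0.01)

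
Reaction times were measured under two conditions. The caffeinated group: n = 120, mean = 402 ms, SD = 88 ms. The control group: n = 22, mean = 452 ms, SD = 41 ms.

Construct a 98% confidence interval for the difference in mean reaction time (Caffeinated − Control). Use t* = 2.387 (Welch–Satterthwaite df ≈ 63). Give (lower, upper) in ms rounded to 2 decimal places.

SE₁ = s₁/√n₁ = 88/√120 = 8.0333; SE₂ = 41/√22 = 8.7412.
Independent samples, unequal variances: SE_diff = √(SE₁² + SE₂²) = √(64.53390889 + 76.40857744) = 11.8719.
t* = 2.387, so margin of error = 2.387 × 11.8719 = 28.3382.
Difference in means = 402 − 452 = -50.0000.
-50.0000 ± 28.3382 → (-78.34, -21.66).

(-78.34, -21.66)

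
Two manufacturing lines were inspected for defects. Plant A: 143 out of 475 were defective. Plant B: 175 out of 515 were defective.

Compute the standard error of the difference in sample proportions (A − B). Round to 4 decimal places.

0.0296

p̂₁ = 143/475 = 0.3011 and p̂₂ = 175/515 = 0.3398.
SE₁ = √(p̂₁(1−p̂₁)/n₁) = √(0.3011·0.6989/475) = 0.02105; SE₂ = √(0.3398·0.6602/515) = 0.02087.
Independent samples: SE of the difference = √(SE₁² + SE₂²) = √(0.0004431025 + 0.0004355569) = 0.02964.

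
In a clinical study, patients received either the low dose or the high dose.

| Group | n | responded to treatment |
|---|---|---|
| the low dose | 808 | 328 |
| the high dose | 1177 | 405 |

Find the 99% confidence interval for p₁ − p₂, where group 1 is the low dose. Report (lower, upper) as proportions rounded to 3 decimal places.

First, p̂₁ = 328/808 = 0.4059; p̂₂ = 405/1177 = 0.3441.
The two standard errors are √(0.4059×0.5941/808) = 0.01728 and √(0.3441×0.6559/1177) = 0.01385.
Because the samples are independent, SE_diff = √(0.01728² + 0.01385²) = 0.02215.
Using z* = 2.576 for 99%, ME = 2.576 × 0.02215 = 0.05706.
p̂₁ − p̂₂ = 0.0618; interval 0.0618 ± 0.05706 gives (0.005, 0.119).

(0.005, 0.119)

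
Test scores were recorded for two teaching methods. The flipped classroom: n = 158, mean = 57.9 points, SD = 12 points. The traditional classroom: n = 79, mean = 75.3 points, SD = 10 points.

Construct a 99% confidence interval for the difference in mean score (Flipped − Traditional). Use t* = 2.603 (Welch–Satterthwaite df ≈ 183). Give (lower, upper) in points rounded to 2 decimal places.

Per-group SEs: s₁/√n₁ = 12/√158 = 0.9547, s₂/√n₂ = 10/√79 = 1.1251.
Unpooled SE of the difference: √(0.91145209 + 1.26585001) = 1.4756.
Margin of error = t* · SE = 2.603 × 1.4756 = 3.8410.
x̄₁ − x̄₂ = 57.9 − 75.3 = -17.4000.
CI: -17.4000 ± 3.8410 = (-21.24, -13.56).

(-21.24, -13.56)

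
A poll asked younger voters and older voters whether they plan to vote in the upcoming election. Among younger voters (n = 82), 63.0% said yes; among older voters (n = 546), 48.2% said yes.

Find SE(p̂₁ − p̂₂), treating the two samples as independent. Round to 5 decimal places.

The two standard errors are √(0.6300×0.3700/82) = 0.05332 and √(0.4820×0.5180/546) = 0.02138.
Because the samples are independent, SE_diff = √(0.05332² + 0.02138²) = 0.05745.

0.05745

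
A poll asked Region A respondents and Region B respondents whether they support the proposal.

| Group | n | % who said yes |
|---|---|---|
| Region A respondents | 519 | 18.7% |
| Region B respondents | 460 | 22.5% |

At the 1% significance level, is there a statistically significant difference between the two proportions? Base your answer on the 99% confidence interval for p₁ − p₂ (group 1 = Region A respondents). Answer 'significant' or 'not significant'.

Each SE is √(p̂(1−p̂)/n): √(0.1870·0.8130/519) = 0.01712 and √(0.2250·0.7750/460) = 0.01947.
SE(p̂₁ − p̂₂) = √(SE₁² + SE₂²) = √(0.0002930944 + 0.0003790809) = 0.02593, since the two samples are independent.
At 99% confidence z* = 2.576; margin = 2.576 × 0.02593 = 0.06680.
The difference is 0.1870 − 0.2250 = -0.0380, so the interval is -0.0380 ± 0.06680 = (-0.10480, 0.02880).
The interval (-0.10480, 0.02880) contains 0, so the difference is not significant.

not significant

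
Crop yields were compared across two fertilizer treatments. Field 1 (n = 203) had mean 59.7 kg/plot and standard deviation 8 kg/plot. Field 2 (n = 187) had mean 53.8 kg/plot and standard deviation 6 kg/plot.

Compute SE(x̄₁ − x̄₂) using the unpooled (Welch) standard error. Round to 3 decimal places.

Per-group SEs: s₁/√n₁ = 8/√203 = 0.5615, s₂/√n₂ = 6/√187 = 0.4388.
Unpooled SE of the difference: √(0.31528225 + 0.19254544) = 0.7126.

0.713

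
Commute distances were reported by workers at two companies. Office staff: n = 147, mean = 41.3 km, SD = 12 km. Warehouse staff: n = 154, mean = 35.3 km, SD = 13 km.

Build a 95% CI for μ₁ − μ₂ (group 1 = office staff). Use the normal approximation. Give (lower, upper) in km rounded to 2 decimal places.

(3.18, 8.82)

Standard errors of each mean: 12/√147 = 0.9897 and 13/√154 = 1.0476.
SE(x̄₁ − x̄₂) = √(0.9897² + 1.0476²) = 1.4412 for independent samples with unequal variances.
With z* = 1.960, the margin is 1.960 × 1.4412 = 2.8248.
x̄₁ − x̄₂ = 41.3 − 35.3 = 6.0000; the interval is 6.0000 ± 2.8248 = (3.18, 8.82).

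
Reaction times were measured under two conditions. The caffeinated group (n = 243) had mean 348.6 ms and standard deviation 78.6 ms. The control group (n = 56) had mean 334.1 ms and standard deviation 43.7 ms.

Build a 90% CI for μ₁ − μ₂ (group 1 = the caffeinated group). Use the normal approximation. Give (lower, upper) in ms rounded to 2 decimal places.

(1.81, 27.19)

Per-group SEs: s₁/√n₁ = 78.6/√243 = 5.0422, s₂/√n₂ = 43.7/√56 = 5.8397.
Unpooled SE of the difference: √(25.42378084 + 34.10209609) = 7.7153.
Margin of error = z* · SE = 1.645 × 7.7153 = 12.6917.
x̄₁ − x̄₂ = 348.6 − 334.1 = 14.5000.
CI: 14.5000 ± 12.6917 = (1.81, 27.19).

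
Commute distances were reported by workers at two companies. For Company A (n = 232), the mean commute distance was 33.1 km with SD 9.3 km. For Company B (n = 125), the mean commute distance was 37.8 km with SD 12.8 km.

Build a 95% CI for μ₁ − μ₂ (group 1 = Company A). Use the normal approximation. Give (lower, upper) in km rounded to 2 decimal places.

Standard errors of each mean: 9.3/√232 = 0.6106 and 12.8/√125 = 1.1449.
SE(x̄₁ − x̄₂) = √(0.6106² + 1.1449²) = 1.2975 for independent samples with unequal variances.
With z* = 1.960, the margin is 1.960 × 1.2975 = 2.5431.
x̄₁ − x̄₂ = 33.1 − 37.8 = -4.7000; the interval is -4.7000 ± 2.5431 = (-7.24, -2.16).

(-7.24, -2.16)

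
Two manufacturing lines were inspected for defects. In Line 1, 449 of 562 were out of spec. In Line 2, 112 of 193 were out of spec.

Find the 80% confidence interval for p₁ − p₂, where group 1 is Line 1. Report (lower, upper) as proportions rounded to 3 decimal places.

(0.168, 0.269)

p̂₁ = 449/562 = 0.7989 and p̂₂ = 112/193 = 0.5803.
SE₁ = √(p̂₁(1−p̂₁)/n₁) = √(0.7989·0.2011/562) = 0.01691; SE₂ = √(0.5803·0.4197/193) = 0.03552.
Independent samples: SE of the difference = √(SE₁² + SE₂²) = √(0.0002859481 + 0.0012616704) = 0.03934.
z* for 80% confidence is 1.282, so the margin of error is 1.282 × 0.03934 = 0.05043.
Point estimate p̂₁ − p̂₂ = 0.7989 − 0.5803 = 0.2186.
0.2186 ± 0.05043 → (0.168, 0.269).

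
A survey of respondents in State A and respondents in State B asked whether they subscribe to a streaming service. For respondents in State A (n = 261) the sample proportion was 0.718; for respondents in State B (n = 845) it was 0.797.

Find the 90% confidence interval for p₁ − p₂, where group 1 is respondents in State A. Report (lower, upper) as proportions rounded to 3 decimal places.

(-0.130, -0.028)

Each SE is √(p̂(1−p̂)/n): √(0.7180·0.2820/261) = 0.02785 and √(0.7970·0.2030/845) = 0.01384.
SE(p̂₁ − p̂₂) = √(SE₁² + SE₂²) = √(0.0007756225 + 0.0001915456) = 0.03110, since the two samples are independent.
At 90% confidence z* = 1.645; margin = 1.645 × 0.03110 = 0.05116.
The difference is 0.7180 − 0.7970 = -0.0790, so the interval is -0.0790 ± 0.05116 = (-0.130, -0.028).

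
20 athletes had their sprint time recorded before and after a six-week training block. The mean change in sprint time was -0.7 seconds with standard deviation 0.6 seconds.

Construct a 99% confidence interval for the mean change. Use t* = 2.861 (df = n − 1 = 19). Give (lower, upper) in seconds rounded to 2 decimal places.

This is a matched-pairs design, so SE = s_d/√n = 0.6/√20 = 0.1342.
Margin = 2.861 × 0.1342 = 0.3839; the interval is -0.7 ± 0.3839 = (-1.08, -0.32).

(-1.08, -0.32)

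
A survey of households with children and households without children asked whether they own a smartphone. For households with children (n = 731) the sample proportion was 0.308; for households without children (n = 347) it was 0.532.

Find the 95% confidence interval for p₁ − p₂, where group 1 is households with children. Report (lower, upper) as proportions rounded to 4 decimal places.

(-0.2863, -0.1617)

Each SE is √(p̂(1−p̂)/n): √(0.3080·0.6920/731) = 0.01708 and √(0.5320·0.4680/347) = 0.02679.
SE(p̂₁ − p̂₂) = √(SE₁² + SE₂²) = √(0.0002917264 + 0.0007177041) = 0.03177, since the two samples are independent.
At 95% confidence z* = 1.960; margin = 1.960 × 0.03177 = 0.06227.
The difference is 0.3080 − 0.5320 = -0.2240, so the interval is -0.2240 ± 0.06227 = (-0.2863, -0.1617).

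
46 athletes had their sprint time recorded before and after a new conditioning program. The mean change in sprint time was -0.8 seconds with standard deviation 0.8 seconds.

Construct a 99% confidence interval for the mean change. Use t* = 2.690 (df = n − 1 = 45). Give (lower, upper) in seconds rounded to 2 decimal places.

Paired design: SE = s_d/√n = 0.8/√46 = 0.1180.
t* = 2.690; margin of error = 2.690 × 0.1180 = 0.3174.
-0.8 ± 0.3174 → (-1.12, -0.48).

(-1.12, -0.48)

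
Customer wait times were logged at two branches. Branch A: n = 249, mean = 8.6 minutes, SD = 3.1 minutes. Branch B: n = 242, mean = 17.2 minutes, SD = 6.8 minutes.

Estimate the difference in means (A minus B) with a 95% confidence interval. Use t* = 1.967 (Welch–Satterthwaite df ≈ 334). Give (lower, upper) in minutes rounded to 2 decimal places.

SE₁ = s₁/√n₁ = 3.1/√249 = 0.1965; SE₂ = 6.8/√242 = 0.4371.
Independent samples, unequal variances: SE_diff = √(SE₁² + SE₂²) = √(0.03861225 + 0.19105641) = 0.4792.
t* = 1.967, so margin of error = 1.967 × 0.4792 = 0.9426.
Difference in means = 8.6 − 17.2 = -8.6000.
-8.6000 ± 0.9426 → (-9.54, -7.66).

(-9.54, -7.66)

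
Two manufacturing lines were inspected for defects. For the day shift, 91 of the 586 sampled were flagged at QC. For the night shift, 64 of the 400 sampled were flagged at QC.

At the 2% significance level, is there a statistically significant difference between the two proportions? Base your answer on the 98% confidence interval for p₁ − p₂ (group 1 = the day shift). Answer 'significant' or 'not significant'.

Sample proportions: 91/586 = 0.1553, 64/400 = 0.1600.
Each SE is √(p̂(1−p̂)/n): √(0.1553·0.8447/586) = 0.01496 and √(0.1600·0.8400/400) = 0.01833.
SE(p̂₁ − p̂₂) = √(SE₁² + SE₂²) = √(0.0002238016 + 0.0003359889) = 0.02366, since the two samples are independent.
At 98% confidence z* = 2.326; margin = 2.326 × 0.02366 = 0.05503.
The difference is 0.1553 − 0.1600 = -0.0047, so the interval is -0.0047 ± 0.05503 = (-0.05973, 0.05033).
The interval (-0.05973, 0.05033) contains 0, so the difference is not significant.

not significant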